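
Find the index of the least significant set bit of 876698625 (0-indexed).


0b110100010000010101110000000001. Lowest set bit at position 0

0


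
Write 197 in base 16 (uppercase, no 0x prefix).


197 = C5 hex

C5


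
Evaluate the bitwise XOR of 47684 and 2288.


0b1011101001000100 ^ 0b100011110000 = 0b1011001010110100 = 45748

45748


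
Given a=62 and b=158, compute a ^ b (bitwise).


62 ^ 158 = 160

160


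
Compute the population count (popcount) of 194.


0b11000010 has 3 set bits

3


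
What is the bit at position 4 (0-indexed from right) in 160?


0b10100000, position 4 = 0

0


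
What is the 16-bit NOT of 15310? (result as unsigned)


~0b11101111001110 = 0b1100010000110001 = 50225 (16-bit unsigned)

50225


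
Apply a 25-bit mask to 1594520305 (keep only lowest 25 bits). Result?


1594520305 & 33554431 = 17462001

17462001


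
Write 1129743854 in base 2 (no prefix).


1129743854 = 1000011010101101000010111101110 in binary

1000011010101101000010111101110


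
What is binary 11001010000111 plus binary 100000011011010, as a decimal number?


11001010000111 + 100000011011010 = 111001101100001 = 29537

29537


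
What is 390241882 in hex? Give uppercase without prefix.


390241882 = 17429E5A hex

17429E5A


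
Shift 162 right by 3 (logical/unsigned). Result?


0b10100010 >> 3 = 0b10100 = 20

20


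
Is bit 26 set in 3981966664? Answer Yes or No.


0b11101101010101111111110101001000, bit 26 = 1. Yes

Yes


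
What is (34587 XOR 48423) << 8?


Step 1: 34587 ^ 48423 = 14908
Step 2: 14908 << 8 = 3816448

3816448


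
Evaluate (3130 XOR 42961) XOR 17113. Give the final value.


Step 1: 3130 ^ 42961 = 44011
Step 2: 44011 ^ 17113 = 59698

59698


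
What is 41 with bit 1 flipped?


41 ^ (1 << 1) = 41 ^ 2 = 43

43


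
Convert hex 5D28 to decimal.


5D28 hex = 23848 decimal

23848


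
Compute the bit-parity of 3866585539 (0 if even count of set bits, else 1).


0b11100110011101110110100111000011 has 19 ones => parity 1

1


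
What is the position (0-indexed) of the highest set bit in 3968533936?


0b11101100100010110000010110110000. Highest set bit at position 31

31


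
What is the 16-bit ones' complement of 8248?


8248 ^ 65535 = 57287

57287


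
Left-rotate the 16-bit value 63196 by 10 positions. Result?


Rotate 0b1111011011011100 left by 10 (16-bit) = 0b111001111011011 = 29659

29659


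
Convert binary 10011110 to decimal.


10011110 in decimal = 158

158


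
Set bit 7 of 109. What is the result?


109 | (1 << 7) = 109 | 128 = 237

237


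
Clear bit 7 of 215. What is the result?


215 & ~(1 << 7) = 87

87


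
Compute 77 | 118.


0b1001101 | 0b1110110 = 0b1111111 = 127

127


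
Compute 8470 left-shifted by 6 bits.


0b10000100010110 << 6 = 0b10000100010110000000 = 542080

542080


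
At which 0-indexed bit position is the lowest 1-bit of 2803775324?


0b10100111000111100011011101011100. Lowest set bit at position 2

2


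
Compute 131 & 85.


0b10000011 & 0b1010101 = 0b1 = 1

1


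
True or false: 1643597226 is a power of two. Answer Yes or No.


0b1100001111101110100110110101010. Multiple bits set => No

No


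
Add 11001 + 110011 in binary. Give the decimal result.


11001 + 110011 = 1001100 = 76

76


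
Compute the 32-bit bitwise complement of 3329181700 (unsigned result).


~0b11000110011011110100100000000100 = 0b111001100100001011011111111011 = 965785595 (32-bit unsigned)

965785595


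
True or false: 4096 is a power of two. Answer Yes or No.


0b1000000000000. Only one bit set => Yes

Yes


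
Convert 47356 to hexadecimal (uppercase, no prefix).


47356 = B8FC hex

B8FC


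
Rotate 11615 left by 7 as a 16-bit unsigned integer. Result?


Rotate 0b10110101011111 left by 7 (16-bit) = 0b1010111110010110 = 44950

44950


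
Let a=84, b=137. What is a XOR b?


84 ^ 137 = 221

221


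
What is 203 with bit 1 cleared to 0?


203 & ~(1 << 1) = 201

201


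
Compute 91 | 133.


0b1011011 | 0b10000101 = 0b11011111 = 223

223


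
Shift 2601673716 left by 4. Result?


0b10011011000100100110001111110100 << 4 = 0b100110110001001001100011111101000000 = 41626779456

41626779456


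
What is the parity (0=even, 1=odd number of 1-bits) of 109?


0b1101101 has 5 ones => parity 1

1


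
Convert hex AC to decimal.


AC hex = 172 decimal

172


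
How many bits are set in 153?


0b10011001 has 4 set bits

4


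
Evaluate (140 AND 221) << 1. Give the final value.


Step 1: 140 & 221 = 140
Step 2: 140 << 1 = 280

280


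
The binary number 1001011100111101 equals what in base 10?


1001011100111101 in decimal = 38717

38717


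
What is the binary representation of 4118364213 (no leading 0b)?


4118364213 = 11110101011110010100000000110101 in binary

11110101011110010100000000110101


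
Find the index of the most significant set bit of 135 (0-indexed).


0b10000111. Highest set bit at position 7

7


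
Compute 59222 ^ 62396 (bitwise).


0b1110011101010110 ^ 0b1111001110111100 = 0b1010011101010 = 5354

5354


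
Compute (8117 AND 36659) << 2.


Step 1: 8117 & 36659 = 3889
Step 2: 3889 << 2 = 15556

15556


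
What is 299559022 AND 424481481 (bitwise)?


0b10001110110101110100001101110 & 0b11001010011010001001011001001 = 0b10001010010000000000001001000 = 289931336

289931336


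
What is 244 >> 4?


0b11110100 >> 4 = 0b1111 = 15

15


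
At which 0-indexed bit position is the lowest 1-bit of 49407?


0b1100000011111111. Lowest set bit at position 0

0


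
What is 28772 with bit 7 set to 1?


28772 | (1 << 7) = 28772 | 128 = 28900

28900


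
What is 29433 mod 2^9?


29433 & 511 = 249

249


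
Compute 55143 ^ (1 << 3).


55143 ^ (1 << 3) = 55143 ^ 8 = 55151

55151


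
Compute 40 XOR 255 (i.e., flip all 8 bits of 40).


40 ^ 255 = 215

215


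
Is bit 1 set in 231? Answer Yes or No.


0b11100111, bit 1 = 1. Yes

Yes


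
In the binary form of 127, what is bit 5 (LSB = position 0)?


0b1111111, position 5 = 1

1


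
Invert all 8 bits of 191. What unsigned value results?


191 ^ 255 = 64

64


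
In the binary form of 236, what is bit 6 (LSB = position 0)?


0b11101100, position 6 = 1

1


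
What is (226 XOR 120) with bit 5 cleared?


Step 1: 226 ^ 120 = 154
Step 2: 154 & ~(1 << 5) = 154

154


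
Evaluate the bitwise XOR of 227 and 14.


0b11100011 ^ 0b1110 = 0b11101101 = 237

237


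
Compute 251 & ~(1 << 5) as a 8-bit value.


251 & ~(1 << 5) = 219

219


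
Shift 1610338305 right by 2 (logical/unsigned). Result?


0b1011111111110111101000000000001 >> 2 = 0b10111111111101111010000000000 = 402584576

402584576


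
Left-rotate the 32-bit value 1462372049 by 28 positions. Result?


Rotate 0b1010111001010100000011011010001 left by 28 (32-bit) = 0b10101011100101010000001101101 = 359833709

359833709


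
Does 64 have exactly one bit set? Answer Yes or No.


0b1000000. Only one bit set => Yes

Yes


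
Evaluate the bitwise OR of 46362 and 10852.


0b1011010100011010 | 0b10101001100100 = 0b1011111101111110 = 49022

49022


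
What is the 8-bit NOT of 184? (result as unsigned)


~0b10111000 = 0b1000111 = 71 (8-bit unsigned)

71


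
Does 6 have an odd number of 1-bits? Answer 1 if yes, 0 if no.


0b110 has 2 ones => parity 0

0


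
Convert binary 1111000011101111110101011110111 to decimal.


1111000011101111110101011110111 in decimal = 2021124855

2021124855


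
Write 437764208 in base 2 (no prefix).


437764208 = 11010000101111100000001110000 in binary

11010000101111100000001110000


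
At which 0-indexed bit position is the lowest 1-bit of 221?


0b11011101. Lowest set bit at position 0

0


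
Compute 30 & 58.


0b11110 & 0b111010 = 0b11010 = 26

26


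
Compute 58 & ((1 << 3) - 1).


58 & 7 = 2

2


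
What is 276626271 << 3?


0b10000011111001111101101011111 << 3 = 0b10000011111001111101101011111000 = 2213010168

2213010168


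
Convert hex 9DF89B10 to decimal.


9DF89B10 hex = 2650315536 decimal

2650315536


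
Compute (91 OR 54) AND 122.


Step 1: 91 | 54 = 127
Step 2: 127 & 122 = 122

122


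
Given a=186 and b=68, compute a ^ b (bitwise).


186 ^ 68 = 254

254


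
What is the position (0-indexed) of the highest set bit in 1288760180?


0b1001100110100001110101101110100. Highest set bit at position 30

30


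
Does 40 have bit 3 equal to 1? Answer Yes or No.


0b101000, bit 3 = 1. Yes

Yes


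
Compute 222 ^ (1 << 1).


222 ^ (1 << 1) = 222 ^ 2 = 220

220


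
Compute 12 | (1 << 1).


12 | (1 << 1) = 12 | 2 = 14

14


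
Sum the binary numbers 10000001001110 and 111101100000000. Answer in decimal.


10000001001110 + 111101100000000 = 1001101101001110 = 39758

39758


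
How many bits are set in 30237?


0b111011000011101 has 9 set bits

9


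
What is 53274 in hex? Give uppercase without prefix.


53274 = D01A hex

D01A


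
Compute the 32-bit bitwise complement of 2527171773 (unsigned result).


~0b10010110101000011001010010111101 = 0b1101001010111100110101101000010 = 1767795522 (32-bit unsigned)

1767795522


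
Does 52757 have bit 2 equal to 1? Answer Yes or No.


0b1100111000010101, bit 2 = 1. Yes

Yes


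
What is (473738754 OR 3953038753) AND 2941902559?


Step 1: 473738754 | 3953038753 = 4290690979
Step 2: 4290690979 & 2941902559 = 2937626243

2937626243


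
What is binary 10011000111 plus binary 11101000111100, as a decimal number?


10011000111 + 11101000111100 = 11111100000011 = 16131

16131


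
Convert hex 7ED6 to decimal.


7ED6 hex = 32470 decimal

32470


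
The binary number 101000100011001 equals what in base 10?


101000100011001 in decimal = 20761

20761


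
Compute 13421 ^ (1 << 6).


13421 ^ (1 << 6) = 13421 ^ 64 = 13357

13357


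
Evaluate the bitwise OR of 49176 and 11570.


0b1100000000011000 | 0b10110100110010 = 0b1110110100111010 = 60730

60730


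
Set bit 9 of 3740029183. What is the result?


3740029183 | (1 << 9) = 3740029183 | 512 = 3740029695

3740029695


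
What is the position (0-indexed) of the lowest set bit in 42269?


0b1010010100011101. Lowest set bit at position 0

0


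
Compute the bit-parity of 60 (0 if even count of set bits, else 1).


0b111100 has 4 ones => parity 0

0


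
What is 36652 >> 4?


0b1000111100101100 >> 4 = 0b100011110010 = 2290

2290


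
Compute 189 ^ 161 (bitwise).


0b10111101 ^ 0b10100001 = 0b11100 = 28

28


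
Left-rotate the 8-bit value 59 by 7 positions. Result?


Rotate 0b111011 left by 7 (8-bit) = 0b10011101 = 157

157


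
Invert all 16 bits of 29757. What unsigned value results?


29757 ^ 65535 = 35778

35778


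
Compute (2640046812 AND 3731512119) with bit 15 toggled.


Step 1: 2640046812 & 3731512119 = 2622114324
Step 2: 2622114324 ^ (1 << 15) = 2622114324 ^ 32768 = 2622147092

2622147092


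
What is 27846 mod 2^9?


27846 & 511 = 198

198


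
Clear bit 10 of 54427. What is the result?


54427 & ~(1 << 10) = 53403

53403


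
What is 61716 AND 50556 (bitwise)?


0b1111000100010100 & 0b1100010101111100 = 0b1100000100010100 = 49428

49428


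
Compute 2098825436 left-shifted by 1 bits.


0b1111101000110011000100011011100 << 1 = 0b11111010001100110001000110111000 = 4197650872

4197650872


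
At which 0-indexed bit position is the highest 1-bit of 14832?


0b11100111110000. Highest set bit at position 13

13


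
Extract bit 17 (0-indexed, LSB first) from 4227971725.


0b11111100000000011011101010001101, position 17 = 0

0


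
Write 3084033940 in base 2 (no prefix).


3084033940 = 10110111110100101001111110010100 in binary

10110111110100101001111110010100


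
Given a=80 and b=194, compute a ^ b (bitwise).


80 ^ 194 = 146

146


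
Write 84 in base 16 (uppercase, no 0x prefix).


84 = 54 hex

54


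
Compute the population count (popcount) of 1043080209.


0b111110001011000010010000010001 has 12 set bits

12


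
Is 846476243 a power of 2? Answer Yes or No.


0b110010011101000011001111010011. Multiple bits set => No

No


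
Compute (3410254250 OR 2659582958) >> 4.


Step 1: 3410254250 | 2659582958 = 3754318830
Step 2: 3754318830 >> 4 = 234644926

234644926


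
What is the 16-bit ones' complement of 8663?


8663 ^ 65535 = 56872

56872


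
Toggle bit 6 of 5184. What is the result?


5184 ^ (1 << 6) = 5184 ^ 64 = 5120

5120


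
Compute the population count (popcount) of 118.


0b1110110 has 5 set bits

5


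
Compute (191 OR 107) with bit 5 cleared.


Step 1: 191 | 107 = 255
Step 2: 255 & ~(1 << 5) = 223

223


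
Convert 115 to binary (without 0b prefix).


115 = 1110011 in binary

1110011


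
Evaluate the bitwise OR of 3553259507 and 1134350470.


0b11010011110010100110111111110011 | 0b1000011100111001101000010000110 = 0b11010011110111101111111111110111 = 3554607095

3554607095


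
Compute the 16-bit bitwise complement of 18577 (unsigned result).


~0b100100010010001 = 0b1011011101101110 = 46958 (16-bit unsigned)

46958


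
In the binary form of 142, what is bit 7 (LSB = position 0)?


0b10001110, position 7 = 1

1


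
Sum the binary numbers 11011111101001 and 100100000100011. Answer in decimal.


11011111101001 + 100100000100011 = 1000000000001100 = 32780

32780


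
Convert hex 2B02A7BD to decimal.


2B02A7BD hex = 721594301 decimal

721594301


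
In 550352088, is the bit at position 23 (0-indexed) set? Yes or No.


0b100000110011011011010011011000, bit 23 = 1. Yes

Yes


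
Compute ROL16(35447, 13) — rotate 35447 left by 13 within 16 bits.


Rotate 0b1000101001110111 left by 13 (16-bit) = 0b1111000101001110 = 61774

61774


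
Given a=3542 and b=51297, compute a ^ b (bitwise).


3542 ^ 51297 = 50615

50615


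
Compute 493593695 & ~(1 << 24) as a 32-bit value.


493593695 & ~(1 << 24) = 476816479

476816479


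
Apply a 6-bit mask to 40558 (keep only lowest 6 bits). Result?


40558 & 63 = 46

46


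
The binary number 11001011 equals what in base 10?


11001011 in decimal = 203

203


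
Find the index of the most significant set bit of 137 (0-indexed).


0b10001001. Highest set bit at position 7

7


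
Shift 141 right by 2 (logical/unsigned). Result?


0b10001101 >> 2 = 0b100011 = 35

35


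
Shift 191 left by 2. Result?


0b10111111 << 2 = 0b1011111100 = 764

764


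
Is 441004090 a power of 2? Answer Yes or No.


0b11010010010010011000000111010. Multiple bits set => No

No


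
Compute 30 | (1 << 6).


30 | (1 << 6) = 30 | 64 = 94

94


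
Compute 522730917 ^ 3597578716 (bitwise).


0b11111001010000011110110100101 ^ 0b11010110011011101011000111011100 = 0b11001001010001101000110001111001 = 3376843897

3376843897


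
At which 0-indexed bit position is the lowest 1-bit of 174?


0b10101110. Lowest set bit at position 1

1


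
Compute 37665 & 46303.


0b1001001100100001 & 0b1011010011011111 = 0b1001000000000001 = 36865

36865


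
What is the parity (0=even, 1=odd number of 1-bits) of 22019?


0b101011000000011 has 6 ones => parity 0

0


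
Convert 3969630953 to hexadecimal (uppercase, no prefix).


3969630953 = EC9BC2E9 hex

EC9BC2E9


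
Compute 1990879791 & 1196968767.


0b1110110101010100110101000101111 & 0b1000111010110000100101100111111 = 0b1000110000010000100101000101111 = 1174948399

1174948399


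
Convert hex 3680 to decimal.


3680 hex = 13952 decimal

13952


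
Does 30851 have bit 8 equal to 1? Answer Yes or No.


0b111100010000011, bit 8 = 0. No

No


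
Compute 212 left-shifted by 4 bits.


0b11010100 << 4 = 0b110101000000 = 3392

3392


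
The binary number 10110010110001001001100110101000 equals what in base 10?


10110010110001001001100110101000 in decimal = 2999228840

2999228840


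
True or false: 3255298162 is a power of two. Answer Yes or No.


0b11000010000001111110100001110010. Multiple bits set => No

No


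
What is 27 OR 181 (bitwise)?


0b11011 | 0b10110101 = 0b10111111 = 191

191


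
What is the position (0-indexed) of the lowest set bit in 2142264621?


0b1111111101100000101110100101101. Lowest set bit at position 0

0


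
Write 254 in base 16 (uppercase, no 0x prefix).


254 = FE hex

FE


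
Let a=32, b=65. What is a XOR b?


32 ^ 65 = 97

97


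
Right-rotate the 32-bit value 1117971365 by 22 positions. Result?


Rotate 0b1000010101000101110001110100101 right by 22 (32-bit) = 0b10001011100011101001010100001010 = 2341377290

2341377290


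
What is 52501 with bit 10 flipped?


52501 ^ (1 << 10) = 52501 ^ 1024 = 51477

51477


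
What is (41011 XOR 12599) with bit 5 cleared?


Step 1: 41011 ^ 12599 = 37124
Step 2: 37124 & ~(1 << 5) = 37124

37124


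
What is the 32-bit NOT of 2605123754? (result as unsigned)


~0b10011011010001110000100010101010 = 0b1100100101110001111011101010101 = 1689843541 (32-bit unsigned)

1689843541


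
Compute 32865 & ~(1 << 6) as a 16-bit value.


32865 & ~(1 << 6) = 32801

32801


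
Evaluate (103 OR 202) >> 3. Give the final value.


Step 1: 103 | 202 = 239
Step 2: 239 >> 3 = 29

29


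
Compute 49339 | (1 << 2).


49339 | (1 << 2) = 49339 | 4 = 49343

49343


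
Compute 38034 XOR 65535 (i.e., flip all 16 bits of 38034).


38034 ^ 65535 = 27501

27501


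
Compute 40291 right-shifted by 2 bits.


0b1001110101100011 >> 2 = 0b10011101011000 = 10072

10072


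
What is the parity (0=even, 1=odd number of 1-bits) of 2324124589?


0b10001010100001110101001110101101 has 16 ones => parity 0

0


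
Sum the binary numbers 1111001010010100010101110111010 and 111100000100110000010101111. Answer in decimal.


1111001010010100010101110111010 + 111100000100110000010101111 = 10000000110011001000110001101001 = 2160888937

2160888937


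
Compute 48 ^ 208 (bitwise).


0b110000 ^ 0b11010000 = 0b11100000 = 224

224


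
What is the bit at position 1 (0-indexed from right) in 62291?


0b1111001101010011, position 1 = 1

1


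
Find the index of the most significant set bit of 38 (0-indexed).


0b100110. Highest set bit at position 5

5


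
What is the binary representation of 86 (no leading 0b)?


86 = 1010110 in binary

1010110


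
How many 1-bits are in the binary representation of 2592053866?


0b10011010011111111001101001101010 has 19 set bits

19


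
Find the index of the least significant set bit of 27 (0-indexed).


0b11011. Lowest set bit at position 0

0


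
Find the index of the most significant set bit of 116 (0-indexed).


0b1110100. Highest set bit at position 6

6


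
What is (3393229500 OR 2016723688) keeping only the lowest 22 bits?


Step 1: 3393229500 | 2016723688 = 4201960188
Step 2: 4201960188 & 4194303 = 3461884

3461884


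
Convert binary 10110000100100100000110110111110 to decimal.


10110000100100100000110110111110 in decimal = 2962361790

2962361790


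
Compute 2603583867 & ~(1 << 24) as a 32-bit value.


2603583867 & ~(1 << 24) = 2586806651

2586806651


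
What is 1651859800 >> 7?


0b1100010011101010110000101011000 >> 7 = 0b110001001110101011000010 = 12905154

12905154


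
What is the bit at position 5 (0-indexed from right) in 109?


0b1101101, position 5 = 1

1


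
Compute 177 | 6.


0b10110001 | 0b110 = 0b10110111 = 183

183


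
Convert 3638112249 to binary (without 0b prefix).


3638112249 = 11011000110110010010111111111001 in binary

11011000110110010010111111111001


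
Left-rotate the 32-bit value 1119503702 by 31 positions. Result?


Rotate 0b1000010101110100100010101010110 left by 31 (32-bit) = 0b100001010111010010001010101011 = 559751851

559751851


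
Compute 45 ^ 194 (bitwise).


0b101101 ^ 0b11000010 = 0b11101111 = 239

239


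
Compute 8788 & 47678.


0b10001001010100 & 0b1011101000111110 = 0b10001000010100 = 8724

8724


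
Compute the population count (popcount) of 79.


0b1001111 has 5 set bits

5


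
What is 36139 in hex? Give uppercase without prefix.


36139 = 8D2B hex

8D2B


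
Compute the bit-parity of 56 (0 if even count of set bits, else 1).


0b111000 has 3 ones => parity 1

1


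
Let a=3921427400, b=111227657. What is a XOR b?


3921427400 ^ 111227657 = 4011657409

4011657409


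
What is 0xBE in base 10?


BE hex = 190 decimal

190


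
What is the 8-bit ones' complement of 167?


167 ^ 255 = 88

88


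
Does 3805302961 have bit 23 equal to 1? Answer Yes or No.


0b11100010110100000101000010110001, bit 23 = 1. Yes

Yes


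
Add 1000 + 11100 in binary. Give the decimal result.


1000 + 11100 = 100100 = 36

36


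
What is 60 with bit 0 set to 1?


60 | (1 << 0) = 60 | 1 = 61

61


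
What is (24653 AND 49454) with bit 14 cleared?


Step 1: 24653 & 49454 = 16396
Step 2: 16396 & ~(1 << 14) = 12

12


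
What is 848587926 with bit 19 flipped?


848587926 ^ (1 << 19) = 848587926 ^ 524288 = 849112214

849112214


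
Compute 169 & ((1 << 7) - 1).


169 & 127 = 41

41


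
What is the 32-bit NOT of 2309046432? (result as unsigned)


~0b10001001101000010100000010100000 = 0b1110110010111101011111101011111 = 1985920863 (32-bit unsigned)

1985920863


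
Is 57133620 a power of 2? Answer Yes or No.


0b11011001111100101000110100. Multiple bits set => No

No


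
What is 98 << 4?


0b1100010 << 4 = 0b11000100000 = 1568

1568


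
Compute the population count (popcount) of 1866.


0b11101001010 has 6 set bits

6


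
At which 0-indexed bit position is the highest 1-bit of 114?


0b1110010. Highest set bit at position 6

6


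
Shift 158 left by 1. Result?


0b10011110 << 1 = 0b100111100 = 316

316


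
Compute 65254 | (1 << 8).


65254 | (1 << 8) = 65254 | 256 = 65510

65510


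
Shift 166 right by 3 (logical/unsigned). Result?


0b10100110 >> 3 = 0b10100 = 20

20


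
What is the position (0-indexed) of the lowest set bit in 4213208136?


0b11111011001000000111010001001000. Lowest set bit at position 3

3


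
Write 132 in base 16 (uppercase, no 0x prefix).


132 = 84 hex

84


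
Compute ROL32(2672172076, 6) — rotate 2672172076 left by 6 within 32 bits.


Rotate 0b10011111010001100001110000101100 left by 6 (32-bit) = 0b11010001100001110000101100100111 = 3515288359

3515288359


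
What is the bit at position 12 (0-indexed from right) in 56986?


0b1101111010011010, position 12 = 1

1


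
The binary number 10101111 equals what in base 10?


10101111 in decimal = 175

175


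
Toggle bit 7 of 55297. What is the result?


55297 ^ (1 << 7) = 55297 ^ 128 = 55425

55425


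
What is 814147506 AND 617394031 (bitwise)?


0b110000100001101110011110110010 & 0b100100110011001010111101101111 = 0b100000100001001010011100100010 = 545564450

545564450


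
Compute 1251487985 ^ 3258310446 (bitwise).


0b1001010100110000011000011110001 ^ 0b11000010001101011101111100101110 = 0b10001000101011011110111111011111 = 2293100511

2293100511


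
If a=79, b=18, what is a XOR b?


79 ^ 18 = 93

93


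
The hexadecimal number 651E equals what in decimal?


651E hex = 25886 decimal

25886


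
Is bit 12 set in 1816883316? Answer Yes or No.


0b1101100010010110111000001110100, bit 12 = 1. Yes

Yes


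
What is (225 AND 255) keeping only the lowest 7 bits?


Step 1: 225 & 255 = 225
Step 2: 225 & 127 = 97

97


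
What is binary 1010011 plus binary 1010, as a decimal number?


1010011 + 1010 = 1011101 = 93

93


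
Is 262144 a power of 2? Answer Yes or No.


0b1000000000000000000. Only one bit set => Yes

Yes


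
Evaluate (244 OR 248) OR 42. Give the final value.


Step 1: 244 | 248 = 252
Step 2: 252 | 42 = 254

254


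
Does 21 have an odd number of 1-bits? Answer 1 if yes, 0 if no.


0b10101 has 3 ones => parity 1

1


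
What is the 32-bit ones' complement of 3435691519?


3435691519 ^ 4294967295 = 859275776

859275776


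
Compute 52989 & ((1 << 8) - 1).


52989 & 255 = 253

253


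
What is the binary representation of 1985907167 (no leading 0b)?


1985907167 = 1110110010111101000100111011111 in binary

1110110010111101000100111011111


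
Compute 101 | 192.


0b1100101 | 0b11000000 = 0b11100101 = 229

229


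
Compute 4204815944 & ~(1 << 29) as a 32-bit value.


4204815944 & ~(1 << 29) = 3667945032

3667945032


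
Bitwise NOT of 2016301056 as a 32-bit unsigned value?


~0b1111000001011100101000000000000 = 0b10000111110100011010111111111111 = 2278666239 (32-bit unsigned)

2278666239


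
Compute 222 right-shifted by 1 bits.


0b11011110 >> 1 = 0b1101111 = 111

111


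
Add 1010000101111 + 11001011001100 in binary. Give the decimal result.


1010000101111 + 11001011001100 = 100011011111011 = 18171

18171


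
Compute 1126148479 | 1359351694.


0b1000011000111111010100101111111 | 0b1010001000001100000111110001110 = 0b1010011000111111010111111111111 = 1394585599

1394585599


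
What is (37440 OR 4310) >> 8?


Step 1: 37440 | 4310 = 37590
Step 2: 37590 >> 8 = 146

146


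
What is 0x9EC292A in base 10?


9EC292A hex = 166471978 decimal

166471978


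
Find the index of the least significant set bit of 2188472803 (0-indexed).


0b10000010011100010111000111100011. Lowest set bit at position 0

0


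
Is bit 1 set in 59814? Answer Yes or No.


0b1110100110100110, bit 1 = 1. Yes

Yes


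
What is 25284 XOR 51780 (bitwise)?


0b110001011000100 ^ 0b1100101001000100 = 0b1010100010000000 = 43136

43136


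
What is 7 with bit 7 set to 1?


7 | (1 << 7) = 7 | 128 = 135

135


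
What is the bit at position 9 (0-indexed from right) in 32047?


0b111110100101111, position 9 = 0

0


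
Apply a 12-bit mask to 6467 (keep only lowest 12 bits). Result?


6467 & 4095 = 2371

2371


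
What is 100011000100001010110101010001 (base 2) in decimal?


100011000100001010110101010001 in decimal = 588295505

588295505


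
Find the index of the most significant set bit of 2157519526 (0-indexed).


0b10000000100110010010001010100110. Highest set bit at position 31

31


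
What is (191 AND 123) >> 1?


Step 1: 191 & 123 = 59
Step 2: 59 >> 1 = 29

29


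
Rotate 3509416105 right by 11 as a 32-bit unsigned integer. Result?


Rotate 0b11010001001011010111000010101001 right by 11 (32-bit) = 0b10101001110100010010110101110 = 356132270

356132270


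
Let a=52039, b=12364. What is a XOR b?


52039 ^ 12364 = 64267

64267


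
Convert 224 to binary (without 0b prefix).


224 = 11100000 in binary

11100000


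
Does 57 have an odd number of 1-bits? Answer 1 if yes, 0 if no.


0b111001 has 4 ones => parity 0

0


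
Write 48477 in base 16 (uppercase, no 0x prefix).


48477 = BD5D hex

BD5D


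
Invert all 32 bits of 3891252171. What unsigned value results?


3891252171 ^ 4294967295 = 403715124

403715124


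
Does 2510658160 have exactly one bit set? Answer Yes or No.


0b10010101101001011001101001110000. Multiple bits set => No

No


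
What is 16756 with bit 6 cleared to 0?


16756 & ~(1 << 6) = 16692

16692


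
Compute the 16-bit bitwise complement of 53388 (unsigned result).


~0b1101000010001100 = 0b10111101110011 = 12147 (16-bit unsigned)

12147


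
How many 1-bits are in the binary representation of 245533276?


0b1110101000101000101001011100 has 13 set bits

13


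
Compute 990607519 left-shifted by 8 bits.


0b111011000010110111100010011111 << 8 = 0b11101100001011011110001001111100000000 = 253595524864

253595524864


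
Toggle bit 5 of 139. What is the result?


139 ^ (1 << 5) = 139 ^ 32 = 171

171


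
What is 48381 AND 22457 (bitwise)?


0b1011110011111101 & 0b101011110111001 = 0b1010010111001 = 5305

5305


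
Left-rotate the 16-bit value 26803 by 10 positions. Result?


Rotate 0b110100010110011 left by 10 (16-bit) = 0b1100110110100010 = 52642

52642


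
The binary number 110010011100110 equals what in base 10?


110010011100110 in decimal = 25830

25830


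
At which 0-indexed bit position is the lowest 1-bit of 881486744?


0b110100100010100110101110011000. Lowest set bit at position 3

3


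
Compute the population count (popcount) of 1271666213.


0b1001011110011000001011000100101 has 14 set bits

14


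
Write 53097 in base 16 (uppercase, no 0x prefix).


53097 = CF69 hex

CF69


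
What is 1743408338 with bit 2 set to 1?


1743408338 | (1 << 2) = 1743408338 | 4 = 1743408342

1743408342


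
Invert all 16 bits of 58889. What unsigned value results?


58889 ^ 65535 = 6646

6646


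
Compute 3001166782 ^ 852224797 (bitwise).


0b10110010111000100010101110111110 ^ 0b110010110010111110101100011101 = 0b10000000001010011100000010100011 = 2150219939

2150219939


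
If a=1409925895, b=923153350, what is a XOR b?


1409925895 ^ 923153350 = 1661989057

1661989057


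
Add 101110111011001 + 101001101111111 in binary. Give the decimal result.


101110111011001 + 101001101111111 = 1011000101011000 = 45400

45400


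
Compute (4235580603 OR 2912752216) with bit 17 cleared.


Step 1: 4235580603 | 2912752216 = 4261271291
Step 2: 4261271291 & ~(1 << 17) = 4261271291

4261271291


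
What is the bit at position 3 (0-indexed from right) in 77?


0b1001101, position 3 = 1

1


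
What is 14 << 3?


0b1110 << 3 = 0b1110000 = 112

112


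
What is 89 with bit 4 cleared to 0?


89 & ~(1 << 4) = 73

73


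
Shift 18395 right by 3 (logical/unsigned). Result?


0b100011111011011 >> 3 = 0b100011111011 = 2299

2299


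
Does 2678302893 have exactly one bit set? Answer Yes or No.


0b10011111101000111010100010101101. Multiple bits set => No

No


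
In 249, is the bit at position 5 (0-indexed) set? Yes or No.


0b11111001, bit 5 = 1. Yes

Yes


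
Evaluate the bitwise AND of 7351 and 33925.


0b1110010110111 & 0b1000010010000101 = 0b10010000101 = 1157

1157


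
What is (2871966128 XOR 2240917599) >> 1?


Step 1: 2871966128 ^ 2240917599 = 784271855
Step 2: 784271855 >> 1 = 392135927

392135927


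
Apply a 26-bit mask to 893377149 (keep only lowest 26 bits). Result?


893377149 & 67108863 = 20961917

20961917


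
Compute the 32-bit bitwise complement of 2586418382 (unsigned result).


~0b10011010001010011001110011001110 = 0b1100101110101100110001100110001 = 1708548913 (32-bit unsigned)

1708548913


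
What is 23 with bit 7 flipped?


23 ^ (1 << 7) = 23 ^ 128 = 151

151


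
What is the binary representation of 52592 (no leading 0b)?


52592 = 1100110101110000 in binary

1100110101110000


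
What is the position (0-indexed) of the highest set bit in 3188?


0b110001110100. Highest set bit at position 11

11


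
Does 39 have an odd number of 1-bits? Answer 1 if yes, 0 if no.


0b100111 has 4 ones => parity 0

0


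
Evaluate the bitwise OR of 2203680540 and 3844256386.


0b10000011010110010111111100011100 | 0b11100101001000101011001010000010 = 0b11100111011110111111111110011110 = 3883663262

3883663262


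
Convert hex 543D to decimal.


543D hex = 21565 decimal

21565


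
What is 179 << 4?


0b10110011 << 4 = 0b101100110000 = 2864

2864


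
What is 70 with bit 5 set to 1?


70 | (1 << 5) = 70 | 32 = 102

102


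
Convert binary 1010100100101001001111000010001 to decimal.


1010100100101001001111000010001 in decimal = 1419025937

1419025937


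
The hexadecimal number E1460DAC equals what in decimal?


E1460DAC hex = 3779464620 decimal

3779464620


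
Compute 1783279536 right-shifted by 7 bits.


0b1101010010010101010111110110000 >> 7 = 0b110101001001010101011111 = 13931871

13931871


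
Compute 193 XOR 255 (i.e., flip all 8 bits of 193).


193 ^ 255 = 62

62


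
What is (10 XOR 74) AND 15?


Step 1: 10 ^ 74 = 64
Step 2: 64 & 15 = 0

0


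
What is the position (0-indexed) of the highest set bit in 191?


0b10111111. Highest set bit at position 7

7


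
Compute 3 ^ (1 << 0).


3 ^ (1 << 0) = 3 ^ 1 = 2

2


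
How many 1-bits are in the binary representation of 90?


0b1011010 has 4 set bits

4


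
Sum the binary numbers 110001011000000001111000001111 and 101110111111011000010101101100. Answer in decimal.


110001011000000001111000001111 + 101110111111011000010101101100 = 1100000010111011010001101111011 = 1616749435

1616749435


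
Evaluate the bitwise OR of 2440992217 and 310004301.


0b10010001011111101001010111011001 | 0b10010011110100100101001001101 = 0b10010011011111101101111111011101 = 2474565597

2474565597


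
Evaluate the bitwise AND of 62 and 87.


0b111110 & 0b1010111 = 0b10110 = 22

22


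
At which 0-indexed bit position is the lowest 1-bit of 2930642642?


0b10101110101011100000111011010010. Lowest set bit at position 1

1


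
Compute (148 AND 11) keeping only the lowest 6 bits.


Step 1: 148 & 11 = 0
Step 2: 0 & 63 = 0

0


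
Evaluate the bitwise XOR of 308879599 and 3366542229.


0b10010011010010010000011101111 ^ 0b11001000101010010101101110010101 = 0b11011010110000000111101101111010 = 3670047610

3670047610


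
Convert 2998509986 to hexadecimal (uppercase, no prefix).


2998509986 = B2B9A1A2 hex

B2B9A1A2


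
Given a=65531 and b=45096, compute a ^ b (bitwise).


65531 ^ 45096 = 20435

20435


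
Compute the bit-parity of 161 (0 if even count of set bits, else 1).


0b10100001 has 3 ones => parity 1

1


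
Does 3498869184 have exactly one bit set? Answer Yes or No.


0b11010000100011001000000111000000. Multiple bits set => No

No


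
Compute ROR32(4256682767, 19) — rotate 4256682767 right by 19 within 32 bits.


Rotate 0b11111101101101111101001100001111 right by 19 (32-bit) = 0b11111010011000011111111110110110 = 4200726454

4200726454


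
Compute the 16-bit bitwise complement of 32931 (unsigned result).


~0b1000000010100011 = 0b111111101011100 = 32604 (16-bit unsigned)

32604


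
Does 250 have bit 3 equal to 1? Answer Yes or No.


0b11111010, bit 3 = 1. Yes

Yes


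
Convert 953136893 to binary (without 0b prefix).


953136893 = 111000110011111011011011111101 in binary

111000110011111011011011111101


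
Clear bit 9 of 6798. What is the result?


6798 & ~(1 << 9) = 6286

6286


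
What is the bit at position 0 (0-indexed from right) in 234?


0b11101010, position 0 = 0

0


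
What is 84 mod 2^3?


84 & 7 = 4

4


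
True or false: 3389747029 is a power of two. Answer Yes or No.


0b11001010000010110110111101010101. Multiple bits set => No

No


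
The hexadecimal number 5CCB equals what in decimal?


5CCB hex = 23755 decimal

23755


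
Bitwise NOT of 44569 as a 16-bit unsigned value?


~0b1010111000011001 = 0b101000111100110 = 20966 (16-bit unsigned)

20966


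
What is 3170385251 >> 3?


0b10111100111110000011110101100011 >> 3 = 0b10111100111110000011110101100 = 396298156

396298156


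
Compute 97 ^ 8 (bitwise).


0b1100001 ^ 0b1000 = 0b1101001 = 105

105


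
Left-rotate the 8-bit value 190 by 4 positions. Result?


Rotate 0b10111110 left by 4 (8-bit) = 0b11101011 = 235

235


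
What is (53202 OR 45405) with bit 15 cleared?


Step 1: 53202 | 45405 = 65503
Step 2: 65503 & ~(1 << 15) = 32735

32735


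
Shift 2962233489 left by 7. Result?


0b10110000100100000001100010010001 << 7 = 0b101100001001000000011000100100010000000 = 379165886592

379165886592


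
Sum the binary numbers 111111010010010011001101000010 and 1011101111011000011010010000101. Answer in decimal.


111111010010010011001101000010 + 1011101111011000011010010000101 = 10011101001101010110011111000111 = 2637522887

2637522887


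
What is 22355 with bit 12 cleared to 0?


22355 & ~(1 << 12) = 18259

18259


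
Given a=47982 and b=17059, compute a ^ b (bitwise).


47982 ^ 17059 = 63949

63949


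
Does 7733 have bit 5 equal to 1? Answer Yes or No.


0b1111000110101, bit 5 = 1. Yes

Yes


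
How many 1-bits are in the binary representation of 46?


0b101110 has 4 set bits

4


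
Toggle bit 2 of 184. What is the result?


184 ^ (1 << 2) = 184 ^ 4 = 188

188


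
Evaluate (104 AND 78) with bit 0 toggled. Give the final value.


Step 1: 104 & 78 = 72
Step 2: 72 ^ (1 << 0) = 72 ^ 1 = 73

73


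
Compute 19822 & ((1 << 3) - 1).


19822 & 7 = 6

6


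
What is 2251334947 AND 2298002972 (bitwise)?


0b10000110001100001010010100100011 & 0b10001000111110001011111000011100 = 0b10000000001100001010010000000000 = 2150671360

2150671360


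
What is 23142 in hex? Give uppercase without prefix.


23142 = 5A66 hex

5A66


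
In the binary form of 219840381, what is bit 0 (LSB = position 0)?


0b1101000110100111111101111101, position 0 = 1

1


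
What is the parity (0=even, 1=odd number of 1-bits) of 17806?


0b100010110001110 has 7 ones => parity 1

1


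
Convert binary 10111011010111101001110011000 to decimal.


10111011010111101001110011000 in decimal = 392942488

392942488


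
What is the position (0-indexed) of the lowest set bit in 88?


0b1011000. Lowest set bit at position 3

3


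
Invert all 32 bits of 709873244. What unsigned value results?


709873244 ^ 4294967295 = 3585094051

3585094051


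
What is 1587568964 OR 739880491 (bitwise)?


0b1011110101000000110000101000100 | 0b101100000110011010111000101011 = 0b1111110101110011110111101101111 = 2126114671

2126114671


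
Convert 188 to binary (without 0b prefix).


188 = 10111100 in binary

10111100


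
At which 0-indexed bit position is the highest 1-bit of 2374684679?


0b10001101100010101101000000000111. Highest set bit at position 31

31


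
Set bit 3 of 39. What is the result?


39 | (1 << 3) = 39 | 8 = 47

47


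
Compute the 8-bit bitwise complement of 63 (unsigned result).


~0b111111 = 0b11000000 = 192 (8-bit unsigned)

192


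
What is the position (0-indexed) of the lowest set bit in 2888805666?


0b10101100001011111010110100100010. Lowest set bit at position 1

1


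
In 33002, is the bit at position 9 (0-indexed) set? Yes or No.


0b1000000011101010, bit 9 = 0. No

No


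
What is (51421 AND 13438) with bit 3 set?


Step 1: 51421 & 13438 = 92
Step 2: 92 | (1 << 3) = 92 | 8 = 92

92


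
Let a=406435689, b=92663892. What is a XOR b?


406435689 ^ 92663892 = 498878269

498878269
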